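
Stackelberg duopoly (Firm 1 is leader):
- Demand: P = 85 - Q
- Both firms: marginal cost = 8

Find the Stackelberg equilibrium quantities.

q₁* (leader) = 38.5, q₂* (follower) = 19.25

Work:
Follower's reaction: q₂ = (a - c - q₁)/2
Leader substitutes: π₁ = q₁·(a - q₁ - (a-c-q₁)/2 - c)
FOC: q₁* = (85 - 8)/2 = 38.50
Then: q₂* = (85 - 8 - 38.5)/2 = 19.25
Leader has first-mover advantage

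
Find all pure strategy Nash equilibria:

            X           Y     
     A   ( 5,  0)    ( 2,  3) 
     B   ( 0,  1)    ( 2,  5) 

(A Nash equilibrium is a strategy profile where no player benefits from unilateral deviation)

Nash equilibrium: (A, Y), (B, Y)

Work:
Best responses:
  P1 vs X: payoffs [5, 0] → best response A (payoff 5)
  P1 vs Y: payoffs [2, 2] → best response A/B (payoff 2)
  P2 vs A: payoffs [0, 3] → best response Y (payoff 3)
  P2 vs B: payoffs [1, 5] → best response Y (payoff 5)
Mutual best responses: (A,Y), (B,Y) → Nash equilibria.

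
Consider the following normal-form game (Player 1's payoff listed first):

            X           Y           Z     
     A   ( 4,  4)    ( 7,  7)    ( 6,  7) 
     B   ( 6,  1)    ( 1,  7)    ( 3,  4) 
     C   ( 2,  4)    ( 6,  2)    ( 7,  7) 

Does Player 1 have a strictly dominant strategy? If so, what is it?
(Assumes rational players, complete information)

No strictly dominant strategy exists for Player 1

Work:
A strategy strictly dominates another if it gives a strictly higher payoff against every opponent action. Compare each pair of P1's strategies column-by-column:
  A vs B: [4 vs 6, 7 vs 1, 6 vs 3] → A does not strictly dominate B (column X: 4 ≤ 6)
  A vs C: [4 vs 2, 7 vs 6, 6 vs 7] → A does not strictly dominate C (column Z: 6 ≤ 7)
  B vs A: [6 vs 4, 1 vs 7, 3 vs 6] → B does not strictly dominate A (column Y: 1 ≤ 7)
  B vs C: [6 vs 2, 1 vs 6, 3 vs 7] → B does not strictly dominate C (column Y: 1 ≤ 6)
  C vs A: [2 vs 4, 6 vs 7, 7 vs 6] → C does not strictly dominate A (column X: 2 ≤ 4)
  C vs B: [2 vs 6, 6 vs 1, 7 vs 3] → C does not strictly dominate B (column X: 2 ≤ 6)
No single strategy strictly dominates all others → no strictly dominant strategy.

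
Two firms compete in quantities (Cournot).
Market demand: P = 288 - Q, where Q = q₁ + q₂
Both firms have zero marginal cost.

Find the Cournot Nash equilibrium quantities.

q₁* = q₂* = 96.0; P* = 96.0

Work:
Profit: π_i = P·q_i = (a - q_i - q_j)·q_i
FOC: ∂π_i/∂q_i = a - 2q_i - q_j = 0
Reaction function: q_i = (288 - q_j)/2
Symmetry: q* = 288/3 = 96.0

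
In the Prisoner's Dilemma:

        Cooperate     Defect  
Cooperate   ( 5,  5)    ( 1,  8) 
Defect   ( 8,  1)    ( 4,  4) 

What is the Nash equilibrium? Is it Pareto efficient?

(Defect, Defect) is NE; not Pareto efficient

Work:
Defect dominates Cooperate for both players:
If P2 cooperates: Defect (8) > Cooperate (5)
If P2 defects: Defect (4) > Cooperate (1)
NE: (Defect, Defect) with payoff (4, 4)
But (Cooperate, Cooperate) = (5, 5) Pareto dominates (4, 4)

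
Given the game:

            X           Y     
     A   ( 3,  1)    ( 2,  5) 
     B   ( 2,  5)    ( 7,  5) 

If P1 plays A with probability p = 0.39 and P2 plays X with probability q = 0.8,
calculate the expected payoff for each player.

E[P1] = 2.922, E[P2] = 3.752

Work:
E[P1] = p·q·π₁(A,X) + p·(1-q)·π₁(A,Y) + (1-p)·q·π₁(B,X) + (1-p)·(1-q)·π₁(B,Y)
= 0.39·0.8·3 + 0.39·0.2·2 + 0.61·0.8·2 + 0.61·0.2·7
= 2.922

E[P2] = 3.752 (similar calculation)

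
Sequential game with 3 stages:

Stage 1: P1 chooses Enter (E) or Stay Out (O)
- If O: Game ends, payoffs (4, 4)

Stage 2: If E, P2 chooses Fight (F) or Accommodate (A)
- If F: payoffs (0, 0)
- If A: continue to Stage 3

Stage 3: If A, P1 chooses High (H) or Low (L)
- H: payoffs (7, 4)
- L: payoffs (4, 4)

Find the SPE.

SPE: (E, A, H); Outcome (7, 4)

Work:
Stage 3: P1 chooses H (7 vs 4)
Stage 2: P2: F->0, A->4 (anticipating H). Choose A
Stage 1: P1: O->4, E->7 (anticipating A, H). Choose E
SPE path: E -> A -> H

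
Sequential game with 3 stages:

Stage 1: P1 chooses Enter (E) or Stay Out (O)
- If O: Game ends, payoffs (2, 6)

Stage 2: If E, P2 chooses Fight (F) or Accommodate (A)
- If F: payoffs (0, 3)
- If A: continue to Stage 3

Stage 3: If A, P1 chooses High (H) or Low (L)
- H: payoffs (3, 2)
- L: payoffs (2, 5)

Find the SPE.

SPE: (O, F, H); Outcome (2, 6)

Work:
Stage 3: P1 chooses H (3 vs 2)
Stage 2: P2: F->3, A->2 (anticipating H). Choose F
Stage 1: P1: O->2, E->0 (anticipating F, H). Choose O
SPE path: O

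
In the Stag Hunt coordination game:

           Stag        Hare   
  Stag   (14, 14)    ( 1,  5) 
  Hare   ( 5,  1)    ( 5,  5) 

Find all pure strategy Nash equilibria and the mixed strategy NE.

Pure NE: (Stag, Stag) and (Hare, Hare); Mixed NE: p = 0.3077, q = 0.3077

Work:
Check pure NE:
(Stag, Stag): (14, 14) - no unilateral deviation beneficial
(Hare, Hare): (5, 5) - no unilateral deviation beneficial
Mixed NE: P1 plays Stag with p = 0.3077, P2 plays Stag with q = 0.3077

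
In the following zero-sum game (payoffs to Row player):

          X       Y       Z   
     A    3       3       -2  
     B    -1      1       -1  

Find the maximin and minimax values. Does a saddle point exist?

Maximin = -1, Minimax = -1, Saddle: True

Work:
Row minimums: [-2, -1] → maximin = -1
Column maximums: [3, 3, -1] → minimax = -1
Saddle point exists! Game value = -1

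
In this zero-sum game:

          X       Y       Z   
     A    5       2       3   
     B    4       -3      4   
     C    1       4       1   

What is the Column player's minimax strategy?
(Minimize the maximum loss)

Column should play Y or Z (all achieve the minimum), value = 4

Work:
Column player minimizes Row's maximum payoff:
Column X: max payoff to Row = 5
Column Y: max payoff to Row = 4
Column Z: max payoff to Row = 4
Minimum is 4, achieved by columns Y, Z (tied).
Each of Y or Z is a minimax strategy.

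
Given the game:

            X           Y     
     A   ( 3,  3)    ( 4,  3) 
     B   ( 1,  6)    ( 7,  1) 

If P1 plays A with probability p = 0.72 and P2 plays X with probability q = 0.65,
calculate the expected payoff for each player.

E[P1] = 3.28, E[P2] = 3.35

Work:
E[P1] = p·q·π₁(A,X) + p·(1-q)·π₁(A,Y) + (1-p)·q·π₁(B,X) + (1-p)·(1-q)·π₁(B,Y)
= 0.72·0.65·3 + 0.72·0.35·4 + 0.28·0.65·1 + 0.28·0.35·7
= 3.28

E[P2] = 3.35 (similar calculation)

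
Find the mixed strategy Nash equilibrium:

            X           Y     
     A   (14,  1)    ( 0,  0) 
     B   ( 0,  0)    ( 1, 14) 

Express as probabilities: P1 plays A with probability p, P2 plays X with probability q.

p = 0.9333, q = 0.0667

Work:
Find probabilities that make opponent indifferent:
P2 chooses q to make P1 indifferent between A and B
P1 chooses p to make P2 indifferent between X and Y
Mixed NE: P1 plays (A: 0.9333, B: 0.0667), P2 plays (X: 0.0667, Y: 0.9333)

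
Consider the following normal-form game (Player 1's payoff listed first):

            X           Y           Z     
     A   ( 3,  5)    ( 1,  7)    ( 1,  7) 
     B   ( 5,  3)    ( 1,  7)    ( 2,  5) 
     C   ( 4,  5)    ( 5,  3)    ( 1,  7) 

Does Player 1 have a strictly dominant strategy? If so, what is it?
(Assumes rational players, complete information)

No strictly dominant strategy exists for Player 1

Work:
A strategy strictly dominates another if it gives a strictly higher payoff against every opponent action. Compare each pair of P1's strategies column-by-column:
  A vs B: [3 vs 5, 1 vs 1, 1 vs 2] → A does not strictly dominate B (column X: 3 ≤ 5)
  A vs C: [3 vs 4, 1 vs 5, 1 vs 1] → A does not strictly dominate C (column X: 3 ≤ 4)
  B vs A: [5 vs 3, 1 vs 1, 2 vs 1] → B does not strictly dominate A (column Y: 1 ≤ 1)
  B vs C: [5 vs 4, 1 vs 5, 2 vs 1] → B does not strictly dominate C (column Y: 1 ≤ 5)
  C vs A: [4 vs 3, 5 vs 1, 1 vs 1] → C does not strictly dominate A (column Z: 1 ≤ 1)
  C vs B: [4 vs 5, 5 vs 1, 1 vs 2] → C does not strictly dominate B (column X: 4 ≤ 5)
No single strategy strictly dominates all others → no strictly dominant strategy.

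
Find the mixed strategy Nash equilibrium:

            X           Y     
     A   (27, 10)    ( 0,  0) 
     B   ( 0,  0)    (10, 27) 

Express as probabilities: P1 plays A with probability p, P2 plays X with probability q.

p = 0.7297, q = 0.2703

Work:
Find probabilities that make opponent indifferent:
P2 chooses q to make P1 indifferent between A and B
P1 chooses p to make P2 indifferent between X and Y
Mixed NE: P1 plays (A: 0.7297, B: 0.2703), P2 plays (X: 0.2703, Y: 0.7297)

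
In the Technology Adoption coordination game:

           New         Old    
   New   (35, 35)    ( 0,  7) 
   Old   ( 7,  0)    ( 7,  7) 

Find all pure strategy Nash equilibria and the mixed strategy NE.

Pure NE: (New, New) and (Old, Old); Mixed NE: p = 0.2, q = 0.2

Work:
Check pure NE:
(New, New): (35, 35) - no unilateral deviation beneficial
(Old, Old): (7, 7) - no unilateral deviation beneficial
Mixed NE: P1 plays New with p = 0.2, P2 plays New with q = 0.2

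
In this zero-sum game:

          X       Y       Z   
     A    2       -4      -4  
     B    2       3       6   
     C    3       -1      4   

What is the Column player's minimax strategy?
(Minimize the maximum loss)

Column should play X or Y (all achieve the minimum), value = 3

Work:
Column player minimizes Row's maximum payoff:
Column X: max payoff to Row = 3
Column Y: max payoff to Row = 3
Column Z: max payoff to Row = 6
Minimum is 3, achieved by columns X, Y (tied).
Each of X or Y is a minimax strategy.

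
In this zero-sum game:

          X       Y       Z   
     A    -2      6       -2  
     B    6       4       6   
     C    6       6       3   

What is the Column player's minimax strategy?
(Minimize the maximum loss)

Column should play X or Y or Z (all achieve the minimum), value = 6

Work:
Column player minimizes Row's maximum payoff:
Column X: max payoff to Row = 6
Column Y: max payoff to Row = 6
Column Z: max payoff to Row = 6
Minimum is 6, achieved by columns X, Y, Z (tied).
Each of X or Y or Z is a minimax strategy.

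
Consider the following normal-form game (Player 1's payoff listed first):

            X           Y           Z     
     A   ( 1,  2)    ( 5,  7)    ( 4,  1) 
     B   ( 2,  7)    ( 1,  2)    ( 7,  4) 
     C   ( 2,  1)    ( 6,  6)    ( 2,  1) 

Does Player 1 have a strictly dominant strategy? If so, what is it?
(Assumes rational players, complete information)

No strictly dominant strategy exists for Player 1

Work:
A strategy strictly dominates another if it gives a strictly higher payoff against every opponent action. Compare each pair of P1's strategies column-by-column:
  A vs B: [1 vs 2, 5 vs 1, 4 vs 7] → A does not strictly dominate B (column X: 1 ≤ 2)
  A vs C: [1 vs 2, 5 vs 6, 4 vs 2] → A does not strictly dominate C (column X: 1 ≤ 2)
  B vs A: [2 vs 1, 1 vs 5, 7 vs 4] → B does not strictly dominate A (column Y: 1 ≤ 5)
  B vs C: [2 vs 2, 1 vs 6, 7 vs 2] → B does not strictly dominate C (column X: 2 ≤ 2)
  C vs A: [2 vs 1, 6 vs 5, 2 vs 4] → C does not strictly dominate A (column Z: 2 ≤ 4)
  C vs B: [2 vs 2, 6 vs 1, 2 vs 7] → C does not strictly dominate B (column X: 2 ≤ 2)
No single strategy strictly dominates all others → no strictly dominant strategy.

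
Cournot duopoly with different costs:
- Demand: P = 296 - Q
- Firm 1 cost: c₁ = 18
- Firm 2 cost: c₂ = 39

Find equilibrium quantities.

q₁* = 99.67, q₂* = 78.67

Work:
Reaction: q₁ = (296 - 18 - q₂)/2
Reaction: q₂ = (296 - 39 - q₁)/2
Solve simultaneously:
q₁* = (296 - 2×18 + 39)/3 = 99.67
q₂* = (296 - 2×39 + 18)/3 = 78.67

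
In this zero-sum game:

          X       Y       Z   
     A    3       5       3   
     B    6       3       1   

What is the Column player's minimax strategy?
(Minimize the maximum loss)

Column should play Z, value = 3

Work:
Column player minimizes Row's maximum payoff:
Column X: max payoff to Row = 6
Column Y: max payoff to Row = 5
Column Z: max payoff to Row = 3
Minimum is 3, achieved by column Z.
Minimax strategy: Z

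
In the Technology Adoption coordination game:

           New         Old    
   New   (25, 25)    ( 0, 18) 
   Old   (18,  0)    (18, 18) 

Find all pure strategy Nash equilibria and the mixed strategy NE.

Pure NE: (New, New) and (Old, Old); Mixed NE: p = 0.72, q = 0.72

Work:
Check pure NE:
(New, New): (25, 25) - no unilateral deviation beneficial
(Old, Old): (18, 18) - no unilateral deviation beneficial
Mixed NE: P1 plays New with p = 0.72, P2 plays New with q = 0.72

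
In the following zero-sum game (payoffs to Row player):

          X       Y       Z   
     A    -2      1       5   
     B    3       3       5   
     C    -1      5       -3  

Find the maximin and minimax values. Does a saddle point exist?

Maximin = 3, Minimax = 3, Saddle: True

Work:
Row minimums: [-2, 3, -3] → maximin = 3
Column maximums: [3, 5, 5] → minimax = 3
Saddle point exists! Game value = 3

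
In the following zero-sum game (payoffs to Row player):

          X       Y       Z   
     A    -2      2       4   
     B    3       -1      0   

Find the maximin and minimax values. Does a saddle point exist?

Maximin = -1, Minimax = 2, Saddle: False

Work:
Row minimums: [-2, -1] → maximin = -1
Column maximums: [3, 2, 4] → minimax = 2
No saddle point (maximin ≠ minimax). Mixed strategy needed.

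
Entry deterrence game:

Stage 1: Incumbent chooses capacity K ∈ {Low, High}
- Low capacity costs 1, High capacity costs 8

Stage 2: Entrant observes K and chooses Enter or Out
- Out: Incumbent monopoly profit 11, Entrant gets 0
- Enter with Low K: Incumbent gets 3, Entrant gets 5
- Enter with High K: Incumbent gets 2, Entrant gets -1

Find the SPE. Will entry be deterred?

SPE: (High, Enter|Low, Out|High); Entry deterred. Incumbent net profit = 3

Work:
After Low K: Entrant enters (5 > 0)
After High K: Entrant stays out (-1 < 0)
Incumbent: Low → 3−1=2, High → 11−8=3
Incumbent chooses High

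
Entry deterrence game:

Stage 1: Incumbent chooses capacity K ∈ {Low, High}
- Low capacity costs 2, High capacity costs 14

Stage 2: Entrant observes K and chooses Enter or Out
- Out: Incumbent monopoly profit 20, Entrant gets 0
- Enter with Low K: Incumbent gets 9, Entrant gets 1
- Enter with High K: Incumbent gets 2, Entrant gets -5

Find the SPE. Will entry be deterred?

SPE: (Low, Enter|Low, Out|High); Entry not deterred. Incumbent net profit = 7, Entrant gets 1

Work:
After Low K: Entrant enters (1 > 0)
After High K: Entrant stays out (-5 < 0)
Incumbent: Low → 9−2=7, High → 20−14=6
Incumbent chooses Low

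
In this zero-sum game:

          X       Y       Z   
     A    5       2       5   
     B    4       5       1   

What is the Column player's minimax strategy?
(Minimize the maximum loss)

Column should play X or Y or Z (all achieve the minimum), value = 5

Work:
Column player minimizes Row's maximum payoff:
Column X: max payoff to Row = 5
Column Y: max payoff to Row = 5
Column Z: max payoff to Row = 5
Minimum is 5, achieved by columns X, Y, Z (tied).
Each of X or Y or Z is a minimax strategy.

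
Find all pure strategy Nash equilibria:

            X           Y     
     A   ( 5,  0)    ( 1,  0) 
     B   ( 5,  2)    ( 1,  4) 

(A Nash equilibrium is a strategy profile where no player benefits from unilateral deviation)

Nash equilibrium: (A, X), (A, Y), (B, Y)

Work:
Best responses:
  P1 vs X: payoffs [5, 5] → best response A/B (payoff 5)
  P1 vs Y: payoffs [1, 1] → best response A/B (payoff 1)
  P2 vs A: payoffs [0, 0] → best response X/Y (payoff 0)
  P2 vs B: payoffs [2, 4] → best response Y (payoff 4)
Mutual best responses: (A,X), (A,Y), (B,Y) → Nash equilibria.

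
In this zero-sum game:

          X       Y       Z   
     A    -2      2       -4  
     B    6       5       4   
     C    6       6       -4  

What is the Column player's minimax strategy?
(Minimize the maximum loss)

Column should play Z, value = 4

Work:
Column player minimizes Row's maximum payoff:
Column X: max payoff to Row = 6
Column Y: max payoff to Row = 6
Column Z: max payoff to Row = 4
Minimum is 4, achieved by column Z.
Minimax strategy: Z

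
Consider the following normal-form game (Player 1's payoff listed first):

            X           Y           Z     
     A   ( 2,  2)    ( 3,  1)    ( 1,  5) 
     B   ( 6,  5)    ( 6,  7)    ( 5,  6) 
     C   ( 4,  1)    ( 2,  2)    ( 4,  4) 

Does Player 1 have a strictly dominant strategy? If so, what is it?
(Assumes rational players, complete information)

Yes, Player 1's strictly dominant strategy is B

Work:
A strategy strictly dominates another if it gives a strictly higher payoff against every opponent action. Compare each pair of P1's strategies column-by-column:
  A vs B: [2 vs 6, 3 vs 6, 1 vs 5] → A does not strictly dominate B (column X: 2 ≤ 6)
  A vs C: [2 vs 4, 3 vs 2, 1 vs 4] → A does not strictly dominate C (column X: 2 ≤ 4)
  B vs A: [6 vs 2, 6 vs 3, 5 vs 1] → B strictly dominates A
  B vs C: [6 vs 4, 6 vs 2, 5 vs 4] → B strictly dominates C
  C vs A: [4 vs 2, 2 vs 3, 4 vs 1] → C does not strictly dominate A (column Y: 2 ≤ 3)
  C vs B: [4 vs 6, 2 vs 6, 4 vs 5] → C does not strictly dominate B (column X: 4 ≤ 6)
B strictly dominates every other strategy → strictly dominant.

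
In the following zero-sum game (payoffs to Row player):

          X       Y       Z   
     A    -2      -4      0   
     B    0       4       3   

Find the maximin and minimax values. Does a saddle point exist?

Maximin = 0, Minimax = 0, Saddle: True

Work:
Row minimums: [-4, 0] → maximin = 0
Column maximums: [0, 4, 3] → minimax = 0
Saddle point exists! Game value = 0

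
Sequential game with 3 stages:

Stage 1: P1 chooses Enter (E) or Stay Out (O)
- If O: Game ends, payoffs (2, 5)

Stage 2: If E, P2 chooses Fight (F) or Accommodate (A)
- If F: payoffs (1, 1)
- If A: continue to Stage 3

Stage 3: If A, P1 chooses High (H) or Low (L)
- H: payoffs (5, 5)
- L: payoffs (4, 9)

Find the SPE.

SPE: (E, A, H); Outcome (5, 5)

Work:
Stage 3: P1 chooses H (5 vs 4)
Stage 2: P2: F->1, A->5 (anticipating H). Choose A
Stage 1: P1: O->2, E->5 (anticipating A, H). Choose E
SPE path: E -> A -> H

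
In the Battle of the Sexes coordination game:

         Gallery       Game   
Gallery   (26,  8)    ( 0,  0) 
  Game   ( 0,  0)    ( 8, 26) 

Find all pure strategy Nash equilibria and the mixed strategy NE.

Pure NE: (Gallery, Gallery) and (Game, Game); Mixed NE: p = 0.7647, q = 0.2353

Work:
Check pure NE:
(Gallery, Gallery): (26, 8) - no unilateral deviation beneficial
(Game, Game): (8, 26) - no unilateral deviation beneficial
Mixed NE: P1 plays Gallery with p = 0.7647, P2 plays Gallery with q = 0.2353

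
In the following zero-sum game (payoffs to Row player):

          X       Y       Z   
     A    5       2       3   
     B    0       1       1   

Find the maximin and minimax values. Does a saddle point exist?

Maximin = 2, Minimax = 2, Saddle: True

Work:
Row minimums: [2, 0] → maximin = 2
Column maximums: [5, 2, 3] → minimax = 2
Saddle point exists! Game value = 2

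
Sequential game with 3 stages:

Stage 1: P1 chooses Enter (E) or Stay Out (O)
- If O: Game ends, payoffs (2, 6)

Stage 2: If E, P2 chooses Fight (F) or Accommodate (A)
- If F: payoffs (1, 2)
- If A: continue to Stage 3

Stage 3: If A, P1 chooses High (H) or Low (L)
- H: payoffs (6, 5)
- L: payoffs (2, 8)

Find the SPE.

SPE: (E, A, H); Outcome (6, 5)

Work:
Stage 3: P1 chooses H (6 vs 2)
Stage 2: P2: F->2, A->5 (anticipating H). Choose A
Stage 1: P1: O->2, E->6 (anticipating A, H). Choose E
SPE path: E -> A -> H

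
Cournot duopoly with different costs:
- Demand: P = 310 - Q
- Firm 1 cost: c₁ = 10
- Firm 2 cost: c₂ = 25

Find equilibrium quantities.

q₁* = 105.0, q₂* = 90.0

Work:
Reaction: q₁ = (310 - 10 - q₂)/2
Reaction: q₂ = (310 - 25 - q₁)/2
Solve simultaneously:
q₁* = (310 - 2×10 + 25)/3 = 105.0
q₂* = (310 - 2×25 + 10)/3 = 90.0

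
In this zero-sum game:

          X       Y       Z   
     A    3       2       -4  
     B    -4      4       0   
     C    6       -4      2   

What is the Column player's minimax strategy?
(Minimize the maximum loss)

Column should play Z, value = 2

Work:
Column player minimizes Row's maximum payoff:
Column X: max payoff to Row = 6
Column Y: max payoff to Row = 4
Column Z: max payoff to Row = 2
Minimum is 2, achieved by column Z.
Minimax strategy: Z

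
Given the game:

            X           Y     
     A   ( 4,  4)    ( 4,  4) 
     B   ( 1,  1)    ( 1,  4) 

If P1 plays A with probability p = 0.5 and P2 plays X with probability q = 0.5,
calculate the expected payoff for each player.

E[P1] = 2.5, E[P2] = 3.25

Work:
E[P1] = p·q·π₁(A,X) + p·(1-q)·π₁(A,Y) + (1-p)·q·π₁(B,X) + (1-p)·(1-q)·π₁(B,Y)
= 0.5·0.5·4 + 0.5·0.5·4 + 0.5·0.5·1 + 0.5·0.5·1
= 2.5

E[P2] = 3.25 (similar calculation)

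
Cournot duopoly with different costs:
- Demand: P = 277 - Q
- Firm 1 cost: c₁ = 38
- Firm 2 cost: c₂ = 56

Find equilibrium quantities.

q₁* = 85.67, q₂* = 67.67

Work:
Reaction: q₁ = (277 - 38 - q₂)/2
Reaction: q₂ = (277 - 56 - q₁)/2
Solve simultaneously:
q₁* = (277 - 2×38 + 56)/3 = 85.67
q₂* = (277 - 2×56 + 38)/3 = 67.67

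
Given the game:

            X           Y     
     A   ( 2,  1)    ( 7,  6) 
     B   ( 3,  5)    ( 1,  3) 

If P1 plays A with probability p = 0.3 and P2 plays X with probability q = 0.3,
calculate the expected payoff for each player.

E[P1] = 2.77, E[P2] = 3.87

Work:
E[P1] = p·q·π₁(A,X) + p·(1-q)·π₁(A,Y) + (1-p)·q·π₁(B,X) + (1-p)·(1-q)·π₁(B,Y)
= 0.3·0.3·2 + 0.3·0.7·7 + 0.7·0.3·3 + 0.7·0.7·1
= 2.77

E[P2] = 3.87 (similar calculation)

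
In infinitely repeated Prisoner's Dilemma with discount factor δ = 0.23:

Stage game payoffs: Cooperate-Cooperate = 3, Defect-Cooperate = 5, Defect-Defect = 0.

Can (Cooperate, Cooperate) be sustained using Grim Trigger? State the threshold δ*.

δ* = 0.4; since δ = 0.23 < 0.4, cooperation cannot be sustained

Work:
For Grim Trigger:
Cooperate forever: 3/(1-δ)
Defect then punished: 5 + 0·δ/(1-δ)
Need: 3/(1-δ) ≥ 5 + 0·δ/(1-δ)
Solving: δ ≥ (T-R)/(T-P) = (5-3)/(5-0) = 0.4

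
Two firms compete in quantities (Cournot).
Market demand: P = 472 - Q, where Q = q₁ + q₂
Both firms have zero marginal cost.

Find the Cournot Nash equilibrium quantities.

q₁* = q₂* = 157.33; P* = 157.33

Work:
Profit: π_i = P·q_i = (a - q_i - q_j)·q_i
FOC: ∂π_i/∂q_i = a - 2q_i - q_j = 0
Reaction function: q_i = (472 - q_j)/2
Symmetry: q* = 472/3 = 157.33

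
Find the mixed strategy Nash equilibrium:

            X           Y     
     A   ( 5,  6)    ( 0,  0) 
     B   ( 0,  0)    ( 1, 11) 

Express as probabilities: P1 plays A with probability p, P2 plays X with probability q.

p = 0.6471, q = 0.1667

Work:
Find probabilities that make opponent indifferent:
P2 chooses q to make P1 indifferent between A and B
P1 chooses p to make P2 indifferent between X and Y
Mixed NE: P1 plays (A: 0.6471, B: 0.3529), P2 plays (X: 0.1667, Y: 0.8333)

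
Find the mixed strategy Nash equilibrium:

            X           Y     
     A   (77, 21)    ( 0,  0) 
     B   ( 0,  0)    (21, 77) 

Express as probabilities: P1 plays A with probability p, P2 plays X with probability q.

p = 0.7857, q = 0.2143

Work:
Find probabilities that make opponent indifferent:
P2 chooses q to make P1 indifferent between A and B
P1 chooses p to make P2 indifferent between X and Y
Mixed NE: P1 plays (A: 0.7857, B: 0.2143), P2 plays (X: 0.2143, Y: 0.7857)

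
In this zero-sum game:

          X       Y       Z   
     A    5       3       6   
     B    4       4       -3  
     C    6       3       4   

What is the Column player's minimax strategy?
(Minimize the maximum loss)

Column should play Y, value = 4

Work:
Column player minimizes Row's maximum payoff:
Column X: max payoff to Row = 6
Column Y: max payoff to Row = 4
Column Z: max payoff to Row = 6
Minimum is 4, achieved by column Y.
Minimax strategy: Y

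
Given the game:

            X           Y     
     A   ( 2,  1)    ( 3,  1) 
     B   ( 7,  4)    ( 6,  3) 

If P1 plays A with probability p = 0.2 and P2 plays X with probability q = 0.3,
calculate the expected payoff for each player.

E[P1] = 5.58, E[P2] = 2.84

Work:
E[P1] = p·q·π₁(A,X) + p·(1-q)·π₁(A,Y) + (1-p)·q·π₁(B,X) + (1-p)·(1-q)·π₁(B,Y)
= 0.2·0.3·2 + 0.2·0.7·3 + 0.8·0.3·7 + 0.8·0.7·6
= 5.58

E[P2] = 2.84 (similar calculation)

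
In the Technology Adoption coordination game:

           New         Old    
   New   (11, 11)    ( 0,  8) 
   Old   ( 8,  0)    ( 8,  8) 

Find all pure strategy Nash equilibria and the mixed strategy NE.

Pure NE: (New, New) and (Old, Old); Mixed NE: p = 0.7273, q = 0.7273

Work:
Check pure NE:
(New, New): (11, 11) - no unilateral deviation beneficial
(Old, Old): (8, 8) - no unilateral deviation beneficial
Mixed NE: P1 plays New with p = 0.7273, P2 plays New with q = 0.7273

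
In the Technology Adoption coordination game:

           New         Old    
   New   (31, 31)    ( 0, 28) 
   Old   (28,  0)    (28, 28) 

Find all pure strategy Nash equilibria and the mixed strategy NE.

Pure NE: (New, New) and (Old, Old); Mixed NE: p = 0.9032, q = 0.9032

Work:
Check pure NE:
(New, New): (31, 31) - no unilateral deviation beneficial
(Old, Old): (28, 28) - no unilateral deviation beneficial
Mixed NE: P1 plays New with p = 0.9032, P2 plays New with q = 0.9032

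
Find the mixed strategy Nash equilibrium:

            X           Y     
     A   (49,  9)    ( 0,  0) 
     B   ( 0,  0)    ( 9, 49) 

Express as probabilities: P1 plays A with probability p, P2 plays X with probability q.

p = 0.8448, q = 0.1552

Work:
Find probabilities that make opponent indifferent:
P2 chooses q to make P1 indifferent between A and B
P1 chooses p to make P2 indifferent between X and Y
Mixed NE: P1 plays (A: 0.8448, B: 0.1552), P2 plays (X: 0.1552, Y: 0.8448)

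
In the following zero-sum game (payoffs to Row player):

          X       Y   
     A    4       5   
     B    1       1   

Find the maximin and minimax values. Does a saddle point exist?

Maximin = 4, Minimax = 4, Saddle: True

Work:
Row minimums: [4, 1] → maximin = 4
Column maximums: [4, 5] → minimax = 4
Saddle point exists! Game value = 4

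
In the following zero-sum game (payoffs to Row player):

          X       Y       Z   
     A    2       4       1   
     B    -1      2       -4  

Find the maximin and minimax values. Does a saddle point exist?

Maximin = 1, Minimax = 1, Saddle: True

Work:
Row minimums: [1, -4] → maximin = 1
Column maximums: [2, 4, 1] → minimax = 1
Saddle point exists! Game value = 1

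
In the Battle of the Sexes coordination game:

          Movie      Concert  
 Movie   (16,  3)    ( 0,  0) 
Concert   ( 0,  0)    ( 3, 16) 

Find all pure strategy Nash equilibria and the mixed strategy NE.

Pure NE: (Movie, Movie) and (Concert, Concert); Mixed NE: p = 0.8421, q = 0.1579

Work:
Check pure NE:
(Movie, Movie): (16, 3) - no unilateral deviation beneficial
(Concert, Concert): (3, 16) - no unilateral deviation beneficial
Mixed NE: P1 plays Movie with p = 0.8421, P2 plays Movie with q = 0.1579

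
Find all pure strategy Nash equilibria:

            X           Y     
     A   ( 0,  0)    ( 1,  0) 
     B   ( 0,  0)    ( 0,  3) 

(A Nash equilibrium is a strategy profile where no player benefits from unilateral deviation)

Nash equilibrium: (A, X), (A, Y)

Work:
Best responses:
  P1 vs X: payoffs [0, 0] → best response A/B (payoff 0)
  P1 vs Y: payoffs [1, 0] → best response A (payoff 1)
  P2 vs A: payoffs [0, 0] → best response X/Y (payoff 0)
  P2 vs B: payoffs [0, 3] → best response Y (payoff 3)
Mutual best responses: (A,X), (A,Y) → Nash equilibria.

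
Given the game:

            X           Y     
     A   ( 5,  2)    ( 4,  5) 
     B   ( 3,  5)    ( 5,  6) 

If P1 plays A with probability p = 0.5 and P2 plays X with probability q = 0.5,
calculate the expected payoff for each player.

E[P1] = 4.25, E[P2] = 4.5

Work:
E[P1] = p·q·π₁(A,X) + p·(1-q)·π₁(A,Y) + (1-p)·q·π₁(B,X) + (1-p)·(1-q)·π₁(B,Y)
= 0.5·0.5·5 + 0.5·0.5·4 + 0.5·0.5·3 + 0.5·0.5·5
= 4.25

E[P2] = 4.5 (similar calculation)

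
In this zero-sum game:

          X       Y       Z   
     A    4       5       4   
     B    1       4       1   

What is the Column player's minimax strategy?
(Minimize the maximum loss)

Column should play X or Z (all achieve the minimum), value = 4

Work:
Column player minimizes Row's maximum payoff:
Column X: max payoff to Row = 4
Column Y: max payoff to Row = 5
Column Z: max payoff to Row = 4
Minimum is 4, achieved by columns X, Z (tied).
Each of X or Z is a minimax strategy.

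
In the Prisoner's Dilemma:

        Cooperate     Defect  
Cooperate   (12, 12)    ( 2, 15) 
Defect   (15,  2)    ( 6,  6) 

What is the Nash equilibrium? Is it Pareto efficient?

(Defect, Defect) is NE; not Pareto efficient

Work:
Defect dominates Cooperate for both players:
If P2 cooperates: Defect (15) > Cooperate (12)
If P2 defects: Defect (6) > Cooperate (2)
NE: (Defect, Defect) with payoff (6, 6)
But (Cooperate, Cooperate) = (12, 12) Pareto dominates (6, 6)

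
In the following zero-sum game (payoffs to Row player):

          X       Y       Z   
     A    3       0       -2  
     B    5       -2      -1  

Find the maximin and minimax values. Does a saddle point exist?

Maximin = -2, Minimax = -1, Saddle: False

Work:
Row minimums: [-2, -2] → maximin = -2
Column maximums: [5, 0, -1] → minimax = -1
No saddle point (maximin ≠ minimax). Mixed strategy needed.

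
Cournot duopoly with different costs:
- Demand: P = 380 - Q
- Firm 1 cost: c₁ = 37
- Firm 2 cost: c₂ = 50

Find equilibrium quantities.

q₁* = 118.67, q₂* = 105.67

Work:
Reaction: q₁ = (380 - 37 - q₂)/2
Reaction: q₂ = (380 - 50 - q₁)/2
Solve simultaneously:
q₁* = (380 - 2×37 + 50)/3 = 118.67
q₂* = (380 - 2×50 + 37)/3 = 105.67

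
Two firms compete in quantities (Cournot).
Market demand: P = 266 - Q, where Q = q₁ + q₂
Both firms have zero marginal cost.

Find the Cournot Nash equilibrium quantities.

q₁* = q₂* = 88.67; P* = 88.67

Work:
Profit: π_i = P·q_i = (a - q_i - q_j)·q_i
FOC: ∂π_i/∂q_i = a - 2q_i - q_j = 0
Reaction function: q_i = (266 - q_j)/2
Symmetry: q* = 266/3 = 88.67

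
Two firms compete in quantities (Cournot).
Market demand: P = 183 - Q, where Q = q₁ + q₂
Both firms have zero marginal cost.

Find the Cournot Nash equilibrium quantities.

q₁* = q₂* = 61.0; P* = 61.0

Work:
Profit: π_i = P·q_i = (a - q_i - q_j)·q_i
FOC: ∂π_i/∂q_i = a - 2q_i - q_j = 0
Reaction function: q_i = (183 - q_j)/2
Symmetry: q* = 183/3 = 61.0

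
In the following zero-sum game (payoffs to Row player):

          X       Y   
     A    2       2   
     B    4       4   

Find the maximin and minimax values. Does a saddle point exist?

Maximin = 4, Minimax = 4, Saddle: True

Work:
Row minimums: [2, 4] → maximin = 4
Column maximums: [4, 4] → minimax = 4
Saddle point exists! Game value = 4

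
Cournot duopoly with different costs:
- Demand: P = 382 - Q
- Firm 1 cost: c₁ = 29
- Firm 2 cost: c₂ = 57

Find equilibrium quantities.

q₁* = 127.0, q₂* = 99.0

Work:
Reaction: q₁ = (382 - 29 - q₂)/2
Reaction: q₂ = (382 - 57 - q₁)/2
Solve simultaneously:
q₁* = (382 - 2×29 + 57)/3 = 127.0
q₂* = (382 - 2×57 + 29)/3 = 99.0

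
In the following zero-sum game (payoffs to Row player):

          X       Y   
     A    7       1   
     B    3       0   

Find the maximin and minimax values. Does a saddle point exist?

Maximin = 1, Minimax = 1, Saddle: True

Work:
Row minimums: [1, 0] → maximin = 1
Column maximums: [7, 1] → minimax = 1
Saddle point exists! Game value = 1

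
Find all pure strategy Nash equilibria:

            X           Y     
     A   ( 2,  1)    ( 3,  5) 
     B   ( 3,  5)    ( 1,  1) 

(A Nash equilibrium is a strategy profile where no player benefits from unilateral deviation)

Nash equilibrium: (A, Y), (B, X)

Work:
Best responses:
  P1 vs X: payoffs [2, 3] → best response B (payoff 3)
  P1 vs Y: payoffs [3, 1] → best response A (payoff 3)
  P2 vs A: payoffs [1, 5] → best response Y (payoff 5)
  P2 vs B: payoffs [5, 1] → best response X (payoff 5)
Mutual best responses: (A,Y), (B,X) → Nash equilibria.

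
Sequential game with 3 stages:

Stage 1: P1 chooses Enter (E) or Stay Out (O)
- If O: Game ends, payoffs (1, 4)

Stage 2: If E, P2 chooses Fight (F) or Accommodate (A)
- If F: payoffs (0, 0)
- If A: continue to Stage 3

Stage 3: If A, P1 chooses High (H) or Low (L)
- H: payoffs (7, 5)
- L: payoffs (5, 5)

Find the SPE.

SPE: (E, A, H); Outcome (7, 5)

Work:
Stage 3: P1 chooses H (7 vs 5)
Stage 2: P2: F->0, A->5 (anticipating H). Choose A
Stage 1: P1: O->1, E->7 (anticipating A, H). Choose E
SPE path: E -> A -> H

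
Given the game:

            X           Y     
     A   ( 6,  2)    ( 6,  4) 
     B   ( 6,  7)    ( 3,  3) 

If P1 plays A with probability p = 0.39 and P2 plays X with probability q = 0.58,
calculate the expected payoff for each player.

E[P1] = 5.2314, E[P2] = 4.3528

Work:
E[P1] = p·q·π₁(A,X) + p·(1-q)·π₁(A,Y) + (1-p)·q·π₁(B,X) + (1-p)·(1-q)·π₁(B,Y)
= 0.39·0.58·6 + 0.39·0.42·6 + 0.61·0.58·6 + 0.61·0.42·3
= 5.2314

E[P2] = 4.3528 (similar calculation)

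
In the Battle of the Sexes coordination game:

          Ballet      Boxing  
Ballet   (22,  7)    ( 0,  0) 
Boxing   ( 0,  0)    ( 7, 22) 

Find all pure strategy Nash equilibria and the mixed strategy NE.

Pure NE: (Ballet, Ballet) and (Boxing, Boxing); Mixed NE: p = 0.7586, q = 0.2414

Work:
Check pure NE:
(Ballet, Ballet): (22, 7) - no unilateral deviation beneficial
(Boxing, Boxing): (7, 22) - no unilateral deviation beneficial
Mixed NE: P1 plays Ballet with p = 0.7586, P2 plays Ballet with q = 0.2414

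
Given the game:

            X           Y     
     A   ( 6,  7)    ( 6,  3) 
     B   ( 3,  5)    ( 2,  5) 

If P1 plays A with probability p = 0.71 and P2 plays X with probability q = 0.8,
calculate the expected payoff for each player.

E[P1] = 5.072, E[P2] = 5.852

Work:
E[P1] = p·q·π₁(A,X) + p·(1-q)·π₁(A,Y) + (1-p)·q·π₁(B,X) + (1-p)·(1-q)·π₁(B,Y)
= 0.71·0.8·6 + 0.71·0.2·6 + 0.29·0.8·3 + 0.29·0.2·2
= 5.072

E[P2] = 5.852 (similar calculation)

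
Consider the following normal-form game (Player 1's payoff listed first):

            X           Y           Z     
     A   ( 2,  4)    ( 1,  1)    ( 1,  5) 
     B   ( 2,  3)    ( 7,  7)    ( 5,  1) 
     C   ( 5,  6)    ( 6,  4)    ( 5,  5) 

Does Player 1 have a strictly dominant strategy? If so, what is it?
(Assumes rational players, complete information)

No strictly dominant strategy exists for Player 1

Work:
A strategy strictly dominates another if it gives a strictly higher payoff against every opponent action. Compare each pair of P1's strategies column-by-column:
  A vs B: [2 vs 2, 1 vs 7, 1 vs 5] → A does not strictly dominate B (column X: 2 ≤ 2)
  A vs C: [2 vs 5, 1 vs 6, 1 vs 5] → A does not strictly dominate C (column X: 2 ≤ 5)
  B vs A: [2 vs 2, 7 vs 1, 5 vs 1] → B does not strictly dominate A (column X: 2 ≤ 2)
  B vs C: [2 vs 5, 7 vs 6, 5 vs 5] → B does not strictly dominate C (column X: 2 ≤ 5)
  C vs A: [5 vs 2, 6 vs 1, 5 vs 1] → C strictly dominates A
  C vs B: [5 vs 2, 6 vs 7, 5 vs 5] → C does not strictly dominate B (column Y: 6 ≤ 7)
No single strategy strictly dominates all others → no strictly dominant strategy.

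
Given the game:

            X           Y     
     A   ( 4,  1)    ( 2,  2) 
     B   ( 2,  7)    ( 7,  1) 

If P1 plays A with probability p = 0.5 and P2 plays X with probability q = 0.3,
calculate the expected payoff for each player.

E[P1] = 4.05, E[P2] = 2.25

Work:
E[P1] = p·q·π₁(A,X) + p·(1-q)·π₁(A,Y) + (1-p)·q·π₁(B,X) + (1-p)·(1-q)·π₁(B,Y)
= 0.5·0.3·4 + 0.5·0.7·2 + 0.5·0.3·2 + 0.5·0.7·7
= 4.05

E[P2] = 2.25 (similar calculation)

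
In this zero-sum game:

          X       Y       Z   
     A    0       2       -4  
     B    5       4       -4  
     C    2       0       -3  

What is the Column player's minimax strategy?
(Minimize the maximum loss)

Column should play Z, value = -3

Work:
Column player minimizes Row's maximum payoff:
Column X: max payoff to Row = 5
Column Y: max payoff to Row = 4
Column Z: max payoff to Row = -3
Minimum is -3, achieved by column Z.
Minimax strategy: Z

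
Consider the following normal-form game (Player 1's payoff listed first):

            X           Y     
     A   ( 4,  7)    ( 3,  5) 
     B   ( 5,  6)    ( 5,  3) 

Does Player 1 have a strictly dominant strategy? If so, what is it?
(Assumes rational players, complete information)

Yes, Player 1's strictly dominant strategy is B

Work:
A strategy strictly dominates another if it gives a strictly higher payoff against every opponent action. Compare each pair of P1's strategies column-by-column:
  A vs B: [4 vs 5, 3 vs 5] → A does not strictly dominate B (column X: 4 ≤ 5)
  B vs A: [5 vs 4, 5 vs 3] → B strictly dominates A
B strictly dominates every other strategy → strictly dominant.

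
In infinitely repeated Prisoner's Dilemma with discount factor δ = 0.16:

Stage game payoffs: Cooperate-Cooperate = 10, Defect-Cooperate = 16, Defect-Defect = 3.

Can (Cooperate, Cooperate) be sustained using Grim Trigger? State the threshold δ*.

δ* = 0.4615; since δ = 0.16 < 0.4615, cooperation cannot be sustained

Work:
For Grim Trigger:
Cooperate forever: 10/(1-δ)
Defect then punished: 16 + 3·δ/(1-δ)
Need: 10/(1-δ) ≥ 16 + 3·δ/(1-δ)
Solving: δ ≥ (T-R)/(T-P) = (16-10)/(16-3) = 0.4615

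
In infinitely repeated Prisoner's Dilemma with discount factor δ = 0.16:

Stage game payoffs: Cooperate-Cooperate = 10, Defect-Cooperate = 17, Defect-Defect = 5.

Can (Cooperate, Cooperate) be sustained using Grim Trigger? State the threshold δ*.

δ* = 0.5833; since δ = 0.16 < 0.5833, cooperation cannot be sustained

Work:
For Grim Trigger:
Cooperate forever: 10/(1-δ)
Defect then punished: 17 + 5·δ/(1-δ)
Need: 10/(1-δ) ≥ 17 + 5·δ/(1-δ)
Solving: δ ≥ (T-R)/(T-P) = (17-10)/(17-5) = 0.5833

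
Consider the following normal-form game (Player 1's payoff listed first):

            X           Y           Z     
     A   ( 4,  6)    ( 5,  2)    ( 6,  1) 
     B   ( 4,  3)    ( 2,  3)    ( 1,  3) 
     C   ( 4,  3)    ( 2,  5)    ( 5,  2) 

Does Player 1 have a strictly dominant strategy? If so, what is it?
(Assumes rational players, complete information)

No strictly dominant strategy exists for Player 1

Work:
A strategy strictly dominates another if it gives a strictly higher payoff against every opponent action. Compare each pair of P1's strategies column-by-column:
  A vs B: [4 vs 4, 5 vs 2, 6 vs 1] → A does not strictly dominate B (column X: 4 ≤ 4)
  A vs C: [4 vs 4, 5 vs 2, 6 vs 5] → A does not strictly dominate C (column X: 4 ≤ 4)
  B vs A: [4 vs 4, 2 vs 5, 1 vs 6] → B does not strictly dominate A (column X: 4 ≤ 4)
  B vs C: [4 vs 4, 2 vs 2, 1 vs 5] → B does not strictly dominate C (column X: 4 ≤ 4)
  C vs A: [4 vs 4, 2 vs 5, 5 vs 6] → C does not strictly dominate A (column X: 4 ≤ 4)
  C vs B: [4 vs 4, 2 vs 2, 5 vs 1] → C does not strictly dominate B (column X: 4 ≤ 4)
No single strategy strictly dominates all others → no strictly dominant strategy.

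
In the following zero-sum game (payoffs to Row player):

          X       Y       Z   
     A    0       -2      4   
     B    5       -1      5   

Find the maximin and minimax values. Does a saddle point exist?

Maximin = -1, Minimax = -1, Saddle: True

Work:
Row minimums: [-2, -1] → maximin = -1
Column maximums: [5, -1, 5] → minimax = -1
Saddle point exists! Game value = -1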